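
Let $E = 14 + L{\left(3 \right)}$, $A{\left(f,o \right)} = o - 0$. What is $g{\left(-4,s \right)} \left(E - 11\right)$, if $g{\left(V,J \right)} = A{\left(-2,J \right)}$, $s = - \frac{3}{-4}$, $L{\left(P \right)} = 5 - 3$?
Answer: $\frac{15}{4} \approx 3.75$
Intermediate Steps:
$L{\left(P \right)} = 2$
$s = \frac{3}{4}$ ($s = \left(-3\right) \left(- \frac{1}{4}\right) = \frac{3}{4} \approx 0.75$)
$A{\left(f,o \right)} = o$ ($A{\left(f,o \right)} = o + 0 = o$)
$E = 16$ ($E = 14 + 2 = 16$)
$g{\left(V,J \right)} = J$
$g{\left(-4,s \right)} \left(E - 11\right) = \frac{3 \left(16 - 11\right)}{4} = \frac{3}{4} \cdot 5 = \frac{15}{4}$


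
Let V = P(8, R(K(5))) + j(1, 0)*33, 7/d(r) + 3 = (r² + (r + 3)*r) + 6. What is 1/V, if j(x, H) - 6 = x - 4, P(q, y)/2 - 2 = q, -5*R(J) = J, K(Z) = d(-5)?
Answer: 1/119 ≈ 0.0084034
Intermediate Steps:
d(r) = 7/(3 + r² + r*(3 + r)) (d(r) = 7/(-3 + ((r² + (r + 3)*r) + 6)) = 7/(-3 + ((r² + (3 + r)*r) + 6)) = 7/(-3 + ((r² + r*(3 + r)) + 6)) = 7/(-3 + (6 + r² + r*(3 + r))) = 7/(3 + r² + r*(3 + r)))
K(Z) = 7/38 (K(Z) = 7/(3 + 2*(-5)² + 3*(-5)) = 7/(3 + 2*25 - 15) = 7/(3 + 50 - 15) = 7/38)
R(J) = -J/5
P(q, y) = 4 + 2*q
j(x, H) = 2 + x (j(x, H) = 6 + (x - 4) = 6 + (-4 + x) = 2 + x)
V = 119 (V = (4 + 2*8) + (2 + 1)*33 = (4 + 16) + 3*33 = 20 + 99 = 119)
1/V = 1/119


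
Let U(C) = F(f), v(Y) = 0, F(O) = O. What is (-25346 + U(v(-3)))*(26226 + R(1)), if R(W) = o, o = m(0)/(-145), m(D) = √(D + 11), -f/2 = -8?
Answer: -664304580 + 5066*√11/29 ≈ -6.6430e+8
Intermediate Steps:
f = 16 (f = -2*(-8) = 16)
m(D) = √(11 + D)
U(C) = 16
o = -√11/145 (o = √(11 + 0)/(-145) = √11*(-1/145) = -√11/145 ≈ -0.022873)
R(W) = -√11/145
(-25346 + U(v(-3)))*(26226 + R(1)) = (-25346 + 16)*(26226 - √11/145) = -25330*(26226 - √11/145) = -664304580 + 5066*√11/29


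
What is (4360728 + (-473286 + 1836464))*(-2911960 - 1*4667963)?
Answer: -43386766739238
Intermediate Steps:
(4360728 + (-473286 + 1836464))*(-2911960 - 1*4667963) = (4360728 + 1363178)*(-2911960 - 4667963) = 5723906*(-7579923) = -43386766739238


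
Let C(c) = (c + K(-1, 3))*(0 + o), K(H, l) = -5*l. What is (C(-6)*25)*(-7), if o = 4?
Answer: 14700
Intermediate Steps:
C(c) = -60 + 4*c (C(c) = (c - 5*3)*(0 + 4) = (c - 15)*4 = (-15 + c)*4 = -60 + 4*c)
(C(-6)*25)*(-7) = ((-60 + 4*(-6))*25)*(-7) = ((-60 - 24)*25)*(-7) = -84*25*(-7) = -2100*(-7) = 14700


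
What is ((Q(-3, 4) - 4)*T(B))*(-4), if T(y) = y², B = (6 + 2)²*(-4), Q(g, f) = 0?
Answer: 1048576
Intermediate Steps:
B = -256 (B = 8²*(-4) = 64*(-4) = -256)
((Q(-3, 4) - 4)*T(B))*(-4) = ((0 - 4)*(-256)²)*(-4) = -4*65536*(-4) = -262144*(-4) = 1048576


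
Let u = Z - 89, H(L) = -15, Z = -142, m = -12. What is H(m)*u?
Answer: 3465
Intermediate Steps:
u = -231 (u = -142 - 89 = -231)
H(m)*u = -15*(-231) = 3465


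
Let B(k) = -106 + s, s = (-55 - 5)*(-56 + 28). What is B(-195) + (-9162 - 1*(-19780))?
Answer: 12192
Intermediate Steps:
s = 1680 (s = -60*(-28) = 1680)
B(k) = 1574 (B(k) = -106 + 1680 = 1574)
B(-195) + (-9162 - 1*(-19780)) = 1574 + (-9162 - 1*(-19780)) = 1574 + (-9162 + 19780) = 1574 + 10618 = 12192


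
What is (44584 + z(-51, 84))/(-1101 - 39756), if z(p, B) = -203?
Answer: -44381/40857 ≈ -1.0863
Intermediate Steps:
(44584 + z(-51, 84))/(-1101 - 39756) = (44584 - 203)/(-1101 - 39756) = 44381/(-40857) = 44381*(-1/40857) = -44381/40857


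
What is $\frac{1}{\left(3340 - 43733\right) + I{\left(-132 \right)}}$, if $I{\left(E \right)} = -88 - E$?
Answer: $- \frac{1}{40349} \approx -2.4784 \cdot 10^{-5}$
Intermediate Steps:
$\frac{1}{\left(3340 - 43733\right) + I{\left(-132 \right)}} = \frac{1}{\left(3340 - 43733\right) - -44} = \frac{1}{-40393 + \left(-88 + 132\right)} = \frac{1}{-40393 + 44} = \frac{1}{-40349} = - \frac{1}{40349}$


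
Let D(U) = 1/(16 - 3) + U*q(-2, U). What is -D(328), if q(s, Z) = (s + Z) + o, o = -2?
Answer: -1381537/13 ≈ -1.0627e+5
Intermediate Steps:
q(s, Z) = -2 + Z + s (q(s, Z) = (s + Z) - 2 = (Z + s) - 2 = -2 + Z + s)
D(U) = 1/13 + U*(-4 + U) (D(U) = 1/(16 - 3) + U*(-2 + U - 2) = 1/13 + U*(-4 + U))
-D(328) = -(1/13 + 328*(-4 + 328)) = -(1/13 + 328*324) = -(1/13 + 106272) = -1*1381537/13 = -1381537/13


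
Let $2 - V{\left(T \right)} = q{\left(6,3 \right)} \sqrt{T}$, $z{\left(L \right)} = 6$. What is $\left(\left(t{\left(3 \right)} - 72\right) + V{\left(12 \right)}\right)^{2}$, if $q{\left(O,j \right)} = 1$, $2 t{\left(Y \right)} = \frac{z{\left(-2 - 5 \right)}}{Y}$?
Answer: $4773 + 276 \sqrt{3} \approx 5251.0$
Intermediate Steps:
$t{\left(Y \right)} = \frac{3}{Y}$ ($t{\left(Y \right)} = \frac{6 \frac{1}{Y}}{2} = \frac{3}{Y}$)
$V{\left(T \right)} = 2 - \sqrt{T}$ ($V{\left(T \right)} = 2 - 1 \sqrt{T} = 2 - \sqrt{T}$)
$\left(\left(t{\left(3 \right)} - 72\right) + V{\left(12 \right)}\right)^{2} = \left(\left(\frac{3}{3} - 72\right) + \left(2 - \sqrt{12}\right)\right)^{2} = \left(\left(3 \cdot \frac{1}{3} - 72\right) + \left(2 - 2 \sqrt{3}\right)\right)^{2} = \left(\left(1 - 72\right) + \left(2 - 2 \sqrt{3}\right)\right)^{2} = \left(-71 + \left(2 - 2 \sqrt{3}\right)\right)^{2} = \left(-69 - 2 \sqrt{3}\right)^{2}$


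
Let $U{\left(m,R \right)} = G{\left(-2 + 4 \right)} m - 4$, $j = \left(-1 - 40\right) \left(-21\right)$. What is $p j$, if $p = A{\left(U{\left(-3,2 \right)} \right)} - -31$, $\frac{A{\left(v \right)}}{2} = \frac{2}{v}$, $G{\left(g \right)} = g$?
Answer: $\frac{131733}{5} \approx 26347.0$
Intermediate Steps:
$j = 861$ ($j = \left(-41\right) \left(-21\right) = 861$)
$U{\left(m,R \right)} = -4 + 2 m$ ($U{\left(m,R \right)} = \left(-2 + 4\right) m - 4 = 2 m - 4 = -4 + 2 m$)
$A{\left(v \right)} = \frac{4}{v}$ ($A{\left(v \right)} = 2 \frac{2}{v} = \frac{4}{v}$)
$p = \frac{153}{5}$ ($p = \frac{4}{-4 + 2 \left(-3\right)} - -31 = \frac{4}{-4 - 6} + 31 = \frac{4}{-10} + 31 = 4 \left(- \frac{1}{10}\right) + 31 = - \frac{2}{5} + 31 = \frac{153}{5} \approx 30.6$)
$p j = \frac{153}{5} \cdot 861 = \frac{131733}{5}$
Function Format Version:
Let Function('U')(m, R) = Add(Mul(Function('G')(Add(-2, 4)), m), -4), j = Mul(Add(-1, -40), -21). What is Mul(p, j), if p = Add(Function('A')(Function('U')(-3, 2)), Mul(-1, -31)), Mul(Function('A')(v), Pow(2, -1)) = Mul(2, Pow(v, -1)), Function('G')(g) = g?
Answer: Rational(131733, 5) ≈ 26347.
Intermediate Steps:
j = 861 (j = Mul(-41, -21) = 861)
Function('U')(m, R) = Add(-4, Mul(2, m)) (Function('U')(m, R) = Add(Mul(Add(-2, 4), m), -4) = Add(Mul(2, m), -4) = Add(-4, Mul(2, m)))
Function('A')(v) = Mul(4, Pow(v, -1)) (Function('A')(v) = Mul(2, Mul(2, Pow(v, -1))) = Mul(4, Pow(v, -1)))
p = Rational(153, 5) (p = Add(Mul(4, Pow(Add(-4, Mul(2, -3)), -1)), Mul(-1, -31)) = Add(Mul(4, Pow(Add(-4, -6), -1)), 31) = Add(Mul(4, Pow(-10, -1)), 31) = Add(Mul(4, Rational(-1, 10)), 31) = Add(Rational(-2, 5), 31) = Rational(153, 5) ≈ 30.600)
Mul(p, j) = Mul(Rational(153, 5), 861) = Rational(131733, 5)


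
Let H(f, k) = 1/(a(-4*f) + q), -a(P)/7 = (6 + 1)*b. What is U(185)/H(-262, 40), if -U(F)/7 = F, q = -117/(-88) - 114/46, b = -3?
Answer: -382287885/2024 ≈ -1.8888e+5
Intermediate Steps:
q = -2325/2024 (q = -117*(-1/88) - 114*1/46 = 117/88 - 57/23 = -2325/2024 ≈ -1.1487)
U(F) = -7*F
a(P) = 147 (a(P) = -7*(6 + 1)*(-3) = -49*(-3) = -7*(-21) = 147)
H(f, k) = 2024/295203 (H(f, k) = 1/(147 - 2325/2024) = 1/(295203/2024) = 2024/295203)
U(185)/H(-262, 40) = (-7*185)/(2024/295203) = -1295*295203/2024 = -382287885/2024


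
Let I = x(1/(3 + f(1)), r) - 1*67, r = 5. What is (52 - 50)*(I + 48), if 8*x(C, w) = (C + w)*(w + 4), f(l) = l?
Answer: -419/16 ≈ -26.188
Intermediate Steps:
x(C, w) = (4 + w)*(C + w)/8 (x(C, w) = ((C + w)*(w + 4))/8 = ((C + w)*(4 + w))/8 = ((4 + w)*(C + w))/8 = (4 + w)*(C + w)/8)
I = -1955/32 (I = (1/(2*(3 + 1)) + (½)*5 + (⅛)*5² + (⅛)*5/(3 + 1)) - 1*67 = ((½)/4 + 5/2 + (⅛)*25 + (⅛)*5/4) - 67 = ((½)*(¼) + 5/2 + 25/8 + (⅛)*(¼)*5) - 67 = (⅛ + 5/2 + 25/8 + 5/32) - 67 = 189/32 - 67 = -1955/32 ≈ -61.094)
(52 - 50)*(I + 48) = (52 - 50)*(-1955/32 + 48) = 2*(-419/32) = -419/16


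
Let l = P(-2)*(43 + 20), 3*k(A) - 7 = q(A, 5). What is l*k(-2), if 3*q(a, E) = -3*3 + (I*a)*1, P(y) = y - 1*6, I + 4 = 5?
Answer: -560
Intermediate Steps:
I = 1 (I = -4 + 5 = 1)
P(y) = -6 + y (P(y) = y - 6 = -6 + y)
q(a, E) = -3 + a/3 (q(a, E) = (-3*3 + (1*a)*1)/3 = (-9 + a*1)/3 = (-9 + a)/3 = -3 + a/3)
k(A) = 4/3 + A/9 (k(A) = 7/3 + (-3 + A/3)/3 = 7/3 + (-1 + A/9) = 4/3 + A/9)
l = -504 (l = (-6 - 2)*(43 + 20) = -8*63 = -504)
l*k(-2) = -504*(4/3 + (⅑)*(-2)) = -504*(4/3 - 2/9) = -504*10/9 = -560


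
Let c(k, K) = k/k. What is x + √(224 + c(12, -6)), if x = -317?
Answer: -302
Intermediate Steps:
c(k, K) = 1
x + √(224 + c(12, -6)) = -317 + √(224 + 1) = -317 + √225 = -317 + 15 = -302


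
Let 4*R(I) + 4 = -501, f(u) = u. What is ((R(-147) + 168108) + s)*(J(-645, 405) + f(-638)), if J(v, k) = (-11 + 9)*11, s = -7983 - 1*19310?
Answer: -92854575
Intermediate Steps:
R(I) = -505/4 (R(I) = -1 + (1/4)*(-501) = -1 - 501/4 = -505/4)
s = -27293 (s = -7983 - 19310 = -27293)
J(v, k) = -22 (J(v, k) = -2*11 = -22)
((R(-147) + 168108) + s)*(J(-645, 405) + f(-638)) = ((-505/4 + 168108) - 27293)*(-22 - 638) = (671927/4 - 27293)*(-660) = (562755/4)*(-660) = -92854575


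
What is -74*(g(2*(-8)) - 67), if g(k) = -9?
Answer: 5624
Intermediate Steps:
-74*(g(2*(-8)) - 67) = -74*(-9 - 67) = -74*(-76) = 5624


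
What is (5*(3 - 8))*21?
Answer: -525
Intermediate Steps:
(5*(3 - 8))*21 = (5*(-5))*21 = -25*21 = -525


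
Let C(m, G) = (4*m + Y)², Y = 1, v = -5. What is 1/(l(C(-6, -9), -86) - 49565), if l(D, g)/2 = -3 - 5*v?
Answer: -1/49521 ≈ -2.0193e-5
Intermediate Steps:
C(m, G) = (1 + 4*m)² (C(m, G) = (4*m + 1)² = (1 + 4*m)²)
l(D, g) = 44 (l(D, g) = 2*(-3 - 5*(-5)) = 2*(-3 + 25) = 2*22 = 44)
1/(l(C(-6, -9), -86) - 49565) = 1/(44 - 49565) = 1/(-49521) = -1/49521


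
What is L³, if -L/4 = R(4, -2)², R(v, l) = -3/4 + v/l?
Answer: -1771561/64 ≈ -27681.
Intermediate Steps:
R(v, l) = -¾ + v/l (R(v, l) = -3*¼ + v/l = -¾ + v/l)
L = -121/4 (L = -4*(-¾ + 4/(-2))² = -4*(-¾ + 4*(-½))² = -4*(-¾ - 2)² = -4*(-11/4)² = -4*121/16 = -121/4 ≈ -30.250)
L³ = (-121/4)³ = -1771561/64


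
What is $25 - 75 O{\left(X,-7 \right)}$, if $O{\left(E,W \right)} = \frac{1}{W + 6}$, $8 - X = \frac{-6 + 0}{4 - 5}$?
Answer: $100$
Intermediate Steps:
$X = 2$ ($X = 8 - \frac{-6 + 0}{4 - 5} = 8 - - \frac{6}{-1} = 8 - \left(-6\right) \left(-1\right) = 8 - 6 = 2$)
$O{\left(E,W \right)} = \frac{1}{6 + W}$
$25 - 75 O{\left(X,-7 \right)} = 25 - \frac{75}{6 - 7} = 25 - \frac{75}{-1} = 25 - -75 = 25 + 75 = 100$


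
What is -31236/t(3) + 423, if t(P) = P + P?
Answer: -4783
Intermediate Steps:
t(P) = 2*P
-31236/t(3) + 423 = -31236/(2*3) + 423 = -31236/6 + 423 = -228*137/6 + 423 = -5206 + 423 = -4783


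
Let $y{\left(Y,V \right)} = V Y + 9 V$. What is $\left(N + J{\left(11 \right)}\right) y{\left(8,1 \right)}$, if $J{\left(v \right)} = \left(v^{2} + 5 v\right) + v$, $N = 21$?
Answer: $3536$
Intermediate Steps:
$J{\left(v \right)} = v^{2} + 6 v$
$y{\left(Y,V \right)} = 9 V + V Y$
$\left(N + J{\left(11 \right)}\right) y{\left(8,1 \right)} = \left(21 + 11 \left(6 + 11\right)\right) 1 \left(9 + 8\right) = \left(21 + 11 \cdot 17\right) 1 \cdot 17 = \left(21 + 187\right) 17 = 208 \cdot 17 = 3536$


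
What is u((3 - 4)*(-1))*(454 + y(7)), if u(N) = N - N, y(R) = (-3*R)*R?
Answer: 0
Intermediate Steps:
y(R) = -3*R²
u(N) = 0
u((3 - 4)*(-1))*(454 + y(7)) = 0*(454 - 3*7²) = 0*(454 - 3*49) = 0*(454 - 147) = 0*307 = 0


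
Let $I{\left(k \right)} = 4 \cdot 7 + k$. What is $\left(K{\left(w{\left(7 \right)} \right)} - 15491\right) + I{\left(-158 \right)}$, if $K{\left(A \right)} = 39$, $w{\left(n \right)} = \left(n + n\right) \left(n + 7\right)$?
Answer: $-15582$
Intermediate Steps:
$I{\left(k \right)} = 28 + k$
$w{\left(n \right)} = 2 n \left(7 + n\right)$
$\left(K{\left(w{\left(7 \right)} \right)} - 15491\right) + I{\left(-158 \right)} = \left(39 - 15491\right) + \left(28 - 158\right) = -15452 - 130 = -15582$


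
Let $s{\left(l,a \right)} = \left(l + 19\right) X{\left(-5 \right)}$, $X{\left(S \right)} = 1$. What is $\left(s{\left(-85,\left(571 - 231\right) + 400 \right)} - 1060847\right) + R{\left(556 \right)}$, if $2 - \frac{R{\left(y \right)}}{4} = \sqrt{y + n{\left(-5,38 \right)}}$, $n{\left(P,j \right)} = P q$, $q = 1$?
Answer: $-1060905 - 4 \sqrt{551} \approx -1.061 \cdot 10^{6}$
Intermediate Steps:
$n{\left(P,j \right)} = P$ ($n{\left(P,j \right)} = P 1 = P$)
$s{\left(l,a \right)} = 19 + l$ ($s{\left(l,a \right)} = \left(l + 19\right) 1 = \left(19 + l\right) 1 = 19 + l$)
$R{\left(y \right)} = 8 - 4 \sqrt{-5 + y}$ ($R{\left(y \right)} = 8 - 4 \sqrt{y - 5} = 8 - 4 \sqrt{-5 + y}$)
$\left(s{\left(-85,\left(571 - 231\right) + 400 \right)} - 1060847\right) + R{\left(556 \right)} = \left(\left(19 - 85\right) - 1060847\right) + \left(8 - 4 \sqrt{-5 + 556}\right) = \left(-66 - 1060847\right) + \left(8 - 4 \sqrt{551}\right) = -1060913 + \left(8 - 4 \sqrt{551}\right) = -1060905 - 4 \sqrt{551}$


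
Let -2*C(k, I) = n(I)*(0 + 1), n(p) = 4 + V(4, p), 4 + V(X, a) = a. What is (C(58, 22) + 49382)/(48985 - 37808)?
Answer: 49371/11177 ≈ 4.4172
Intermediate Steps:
V(X, a) = -4 + a
n(p) = p (n(p) = 4 + (-4 + p) = p)
C(k, I) = -I/2 (C(k, I) = -I*(0 + 1)/2 = -I/2)
(C(58, 22) + 49382)/(48985 - 37808) = (-½*22 + 49382)/(48985 - 37808) = (-11 + 49382)/11177 = 49371*(1/11177) = 49371/11177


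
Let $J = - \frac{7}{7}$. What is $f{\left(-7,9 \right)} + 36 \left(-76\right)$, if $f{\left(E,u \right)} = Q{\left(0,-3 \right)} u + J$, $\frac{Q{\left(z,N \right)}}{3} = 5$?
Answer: $-2602$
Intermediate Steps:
$Q{\left(z,N \right)} = 15$ ($Q{\left(z,N \right)} = 3 \cdot 5 = 15$)
$J = -1$ ($J = \left(-7\right) \frac{1}{7} = -1$)
$f{\left(E,u \right)} = -1 + 15 u$ ($f{\left(E,u \right)} = 15 u - 1 = -1 + 15 u$)
$f{\left(-7,9 \right)} + 36 \left(-76\right) = \left(-1 + 15 \cdot 9\right) + 36 \left(-76\right) = \left(-1 + 135\right) - 2736 = 134 - 2736 = -2602$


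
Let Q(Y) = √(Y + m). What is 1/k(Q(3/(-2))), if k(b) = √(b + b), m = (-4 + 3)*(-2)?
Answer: 2^(¾)/2 ≈ 0.84090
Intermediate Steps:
m = 2 (m = -1*(-2) = 2)
Q(Y) = √(2 + Y) (Q(Y) = √(Y + 2) = √(2 + Y))
k(b) = √2*√b (k(b) = √(2*b) = √2*√b)
1/k(Q(3/(-2))) = 1/(√2*√(√(2 + 3/(-2)))) = 1/(√2*√(√(2 + 3*(-½)))) = 1/(√2*√(√(2 - 3/2))) = 1/(√2*√(√(½))) = 1/(√2*√(√2/2)) = 1/(√2*(2^(¾)/2)) = 1/(2^(¼)) = 2^(¾)/2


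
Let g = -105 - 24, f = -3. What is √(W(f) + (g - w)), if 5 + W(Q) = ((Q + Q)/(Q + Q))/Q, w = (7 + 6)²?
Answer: I*√2730/3 ≈ 17.416*I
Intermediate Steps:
w = 169 (w = 13² = 169)
g = -129
W(Q) = -5 + 1/Q (W(Q) = -5 + ((Q + Q)/(Q + Q))/Q = -5 + ((2*Q)/((2*Q)))/Q = -5 + ((2*Q)*(1/(2*Q)))/Q = -5 + 1/Q)
√(W(f) + (g - w)) = √((-5 + 1/(-3)) + (-129 - 1*169)) = √((-5 - ⅓) + (-129 - 169)) = √(-16/3 - 298) = √(-910/3) = I*√2730/3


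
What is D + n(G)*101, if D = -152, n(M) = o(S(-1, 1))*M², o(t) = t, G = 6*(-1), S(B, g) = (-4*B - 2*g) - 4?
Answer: -7424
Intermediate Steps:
S(B, g) = -4 - 4*B - 2*g
G = -6
n(M) = -2*M² (n(M) = (-4 - 4*(-1) - 2*1)*M² = (-4 + 4 - 2)*M² = -2*M²)
D + n(G)*101 = -152 - 2*(-6)²*101 = -152 - 2*36*101 = -152 - 72*101 = -152 - 7272 = -7424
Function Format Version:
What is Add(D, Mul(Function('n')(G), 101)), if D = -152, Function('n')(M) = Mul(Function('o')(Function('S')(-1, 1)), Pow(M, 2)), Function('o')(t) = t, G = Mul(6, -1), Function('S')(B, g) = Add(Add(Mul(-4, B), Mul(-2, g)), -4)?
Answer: -7424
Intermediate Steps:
Function('S')(B, g) = Add(-4, Mul(-4, B), Mul(-2, g))
G = -6
Function('n')(M) = Mul(-2, Pow(M, 2)) (Function('n')(M) = Mul(Add(-4, Mul(-4, -1), Mul(-2, 1)), Pow(M, 2)) = Mul(Add(-4, 4, -2), Pow(M, 2)) = Mul(-2, Pow(M, 2)))
Add(D, Mul(Function('n')(G), 101)) = Add(-152, Mul(Mul(-2, Pow(-6, 2)), 101)) = Add(-152, Mul(Mul(-2, 36), 101)) = Add(-152, Mul(-72, 101)) = Add(-152, -7272) = -7424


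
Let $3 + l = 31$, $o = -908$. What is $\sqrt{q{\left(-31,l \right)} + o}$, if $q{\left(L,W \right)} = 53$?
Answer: $3 i \sqrt{95} \approx 29.24 i$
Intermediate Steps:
$l = 28$ ($l = -3 + 31 = 28$)
$\sqrt{q{\left(-31,l \right)} + o} = \sqrt{53 - 908} = \sqrt{-855} = 3 i \sqrt{95}$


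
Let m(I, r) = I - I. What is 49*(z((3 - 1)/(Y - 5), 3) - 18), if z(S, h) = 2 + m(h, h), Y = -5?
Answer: -784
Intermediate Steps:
m(I, r) = 0
z(S, h) = 2 (z(S, h) = 2 + 0 = 2)
49*(z((3 - 1)/(Y - 5), 3) - 18) = 49*(2 - 18) = 49*(-16) = -784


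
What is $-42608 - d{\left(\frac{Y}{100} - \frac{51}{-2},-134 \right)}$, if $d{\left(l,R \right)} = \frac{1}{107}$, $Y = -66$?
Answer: $- \frac{4559057}{107} \approx -42608.0$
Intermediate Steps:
$d{\left(l,R \right)} = \frac{1}{107}$
$-42608 - d{\left(\frac{Y}{100} - \frac{51}{-2},-134 \right)} = -42608 - \frac{1}{107} = - \frac{4559057}{107}$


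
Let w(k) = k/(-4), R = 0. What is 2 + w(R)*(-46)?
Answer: 2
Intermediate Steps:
w(k) = -k/4 (w(k) = k*(-¼) = -k/4)
2 + w(R)*(-46) = 2 - ¼*0*(-46) = 2 + 0*(-46) = 2 + 0 = 2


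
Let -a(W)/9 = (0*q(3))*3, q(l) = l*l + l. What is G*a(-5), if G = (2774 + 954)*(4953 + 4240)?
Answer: 0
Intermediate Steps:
G = 34271504 (G = 3728*9193 = 34271504)
q(l) = l + l**2 (q(l) = l**2 + l = l + l**2)
a(W) = 0 (a(W) = -9*0*(3*(1 + 3))*3 = -9*0*(3*4)*3 = -9*0*12*3 = -0*3 = -9*0 = 0)
G*a(-5) = 34271504*0 = 0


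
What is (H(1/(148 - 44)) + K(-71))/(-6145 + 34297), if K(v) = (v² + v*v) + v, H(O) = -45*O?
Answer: 347033/975936 ≈ 0.35559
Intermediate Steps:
K(v) = v + 2*v² (K(v) = (v² + v²) + v = 2*v² + v = v + 2*v²)
(H(1/(148 - 44)) + K(-71))/(-6145 + 34297) = (-45/(148 - 44) - 71*(1 + 2*(-71)))/(-6145 + 34297) = (-45/104 - 71*(1 - 142))/28152 = (-45*1/104 - 71*(-141))*(1/28152) = (-45/104 + 10011)*(1/28152) = (1041099/104)*(1/28152) = 347033/975936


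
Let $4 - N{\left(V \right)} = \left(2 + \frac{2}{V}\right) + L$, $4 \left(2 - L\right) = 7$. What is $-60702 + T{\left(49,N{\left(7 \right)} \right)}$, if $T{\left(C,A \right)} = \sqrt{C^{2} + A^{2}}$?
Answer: $-60702 + \frac{\sqrt{1884065}}{28} \approx -60653.0$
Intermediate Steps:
$L = \frac{1}{4}$ ($L = 2 - \frac{7}{4} = \frac{1}{4} \approx 0.25$)
$N{\left(V \right)} = \frac{7}{4} - \frac{2}{V}$ ($N{\left(V \right)} = 4 - \left(\left(2 + \frac{2}{V}\right) + \frac{1}{4}\right) = 4 - \left(\frac{9}{4} + \frac{2}{V}\right) = \frac{7}{4} - \frac{2}{V}$)
$T{\left(C,A \right)} = \sqrt{A^{2} + C^{2}}$
$-60702 + T{\left(49,N{\left(7 \right)} \right)} = -60702 + \sqrt{\left(\frac{7}{4} - \frac{2}{7}\right)^{2} + 49^{2}} = -60702 + \sqrt{\left(\frac{7}{4} - \frac{2}{7}\right)^{2} + 2401} = -60702 + \sqrt{\left(\frac{41}{28}\right)^{2} + 2401} = -60702 + \sqrt{\frac{1681}{784} + 2401} = -60702 + \sqrt{\frac{1884065}{784}} = -60702 + \frac{\sqrt{1884065}}{28}$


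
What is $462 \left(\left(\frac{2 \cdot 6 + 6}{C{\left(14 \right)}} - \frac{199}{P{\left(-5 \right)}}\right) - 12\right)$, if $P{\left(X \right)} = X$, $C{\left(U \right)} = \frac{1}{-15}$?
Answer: $- \frac{559482}{5} \approx -1.119 \cdot 10^{5}$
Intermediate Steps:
$C{\left(U \right)} = - \frac{1}{15}$
$462 \left(\left(\frac{2 \cdot 6 + 6}{C{\left(14 \right)}} - \frac{199}{P{\left(-5 \right)}}\right) - 12\right) = 462 \left(\left(\frac{2 \cdot 6 + 6}{- \frac{1}{15}} - \frac{199}{-5}\right) - 12\right) = 462 \left(\left(\left(12 + 6\right) \left(-15\right) - - \frac{199}{5}\right) - 12\right) = 462 \left(\left(18 \left(-15\right) + \frac{199}{5}\right) - 12\right) = 462 \left(\left(-270 + \frac{199}{5}\right) - 12\right) = 462 \left(- \frac{1151}{5} - 12\right) = 462 \left(- \frac{1211}{5}\right) = - \frac{559482}{5}$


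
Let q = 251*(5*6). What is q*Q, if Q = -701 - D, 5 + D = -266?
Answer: -3237900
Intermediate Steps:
D = -271 (D = -5 - 266 = -271)
Q = -430 (Q = -701 - 1*(-271) = -701 + 271 = -430)
q = 7530 (q = 251*30 = 7530)
q*Q = 7530*(-430) = -3237900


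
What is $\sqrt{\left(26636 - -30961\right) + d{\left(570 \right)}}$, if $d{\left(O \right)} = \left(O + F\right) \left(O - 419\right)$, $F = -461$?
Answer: $2 \sqrt{18514} \approx 272.13$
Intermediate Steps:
$d{\left(O \right)} = \left(-461 + O\right) \left(-419 + O\right)$ ($d{\left(O \right)} = \left(O - 461\right) \left(O - 419\right) = \left(-461 + O\right) \left(-419 + O\right)$)
$\sqrt{\left(26636 - -30961\right) + d{\left(570 \right)}} = \sqrt{\left(26636 - -30961\right) + \left(193159 + 570^{2} - 501600\right)} = \sqrt{\left(26636 + 30961\right) + \left(193159 + 324900 - 501600\right)} = \sqrt{57597 + 16459} = \sqrt{74056} = 2 \sqrt{18514}$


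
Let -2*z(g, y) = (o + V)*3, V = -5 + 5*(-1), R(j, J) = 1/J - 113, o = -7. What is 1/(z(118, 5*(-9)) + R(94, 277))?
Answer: -554/48473 ≈ -0.011429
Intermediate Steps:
R(j, J) = -113 + 1/J
V = -10 (V = -5 - 5 = -10)
z(g, y) = 51/2 (z(g, y) = -(-7 - 10)*3/2 = -(-17)*3/2 = -½*(-51) = 51/2)
1/(z(118, 5*(-9)) + R(94, 277)) = 1/(51/2 + (-113 + 1/277)) = 1/(51/2 - 31300/277) = 1/(-48473/554) = -554/48473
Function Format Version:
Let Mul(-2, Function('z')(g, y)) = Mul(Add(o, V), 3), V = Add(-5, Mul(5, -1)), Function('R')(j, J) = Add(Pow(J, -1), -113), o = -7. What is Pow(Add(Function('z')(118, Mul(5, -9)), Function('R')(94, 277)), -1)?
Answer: Rational(-554, 48473) ≈ -0.011429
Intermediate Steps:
Function('R')(j, J) = Add(-113, Pow(J, -1))
V = -10 (V = Add(-5, -5) = -10)
Function('z')(g, y) = Rational(51, 2) (Function('z')(g, y) = Mul(Rational(-1, 2), Mul(Add(-7, -10), 3)) = Mul(Rational(-1, 2), Mul(-17, 3)) = Mul(Rational(-1, 2), -51) = Rational(51, 2))
Pow(Add(Function('z')(118, Mul(5, -9)), Function('R')(94, 277)), -1) = Pow(Add(Rational(51, 2), Add(-113, Pow(277, -1))), -1) = Pow(Add(Rational(51, 2), Add(-113, Rational(1, 277))), -1) = Pow(Add(Rational(51, 2), Rational(-31300, 277)), -1) = Pow(Rational(-48473, 554), -1) = Rational(-554, 48473)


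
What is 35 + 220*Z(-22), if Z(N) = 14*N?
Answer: -67725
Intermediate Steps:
35 + 220*Z(-22) = 35 + 220*(14*(-22)) = 35 + 220*(-308) = 35 - 67760 = -67725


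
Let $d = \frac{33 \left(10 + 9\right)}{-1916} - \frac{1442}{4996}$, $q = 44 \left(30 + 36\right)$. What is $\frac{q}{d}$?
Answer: $- \frac{6949515936}{1473841} \approx -4715.2$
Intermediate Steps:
$q = 2904$ ($q = 44 \cdot 66 = 2904$)
$d = - \frac{1473841}{2393084}$ ($d = 33 \cdot 19 \left(- \frac{1}{1916}\right) - \frac{721}{2498} = 627 \left(- \frac{1}{1916}\right) - \frac{721}{2498} = - \frac{627}{1916} - \frac{721}{2498} = - \frac{1473841}{2393084} \approx -0.61588$)
$\frac{q}{d} = \frac{2904}{- \frac{1473841}{2393084}} = 2904 \left(- \frac{2393084}{1473841}\right) = - \frac{6949515936}{1473841}$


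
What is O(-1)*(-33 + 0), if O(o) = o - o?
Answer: 0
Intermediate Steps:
O(o) = 0
O(-1)*(-33 + 0) = 0*(-33 + 0) = 0*(-33) = 0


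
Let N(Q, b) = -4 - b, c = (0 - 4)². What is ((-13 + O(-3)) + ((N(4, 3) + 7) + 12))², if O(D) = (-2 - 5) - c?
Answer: 576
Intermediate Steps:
c = 16 (c = (-4)² = 16)
O(D) = -23 (O(D) = (-2 - 5) - 1*16 = -7 - 16 = -23)
((-13 + O(-3)) + ((N(4, 3) + 7) + 12))² = ((-13 - 23) + (((-4 - 1*3) + 7) + 12))² = (-36 + (((-4 - 3) + 7) + 12))² = (-36 + ((-7 + 7) + 12))² = (-36 + (0 + 12))² = (-36 + 12)² = (-24)² = 576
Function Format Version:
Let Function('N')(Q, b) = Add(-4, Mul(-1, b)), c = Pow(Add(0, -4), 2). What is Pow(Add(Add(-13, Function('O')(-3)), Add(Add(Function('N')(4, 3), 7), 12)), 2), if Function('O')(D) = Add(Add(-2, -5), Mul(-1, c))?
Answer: 576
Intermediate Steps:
c = 16 (c = Pow(-4, 2) = 16)
Function('O')(D) = -23 (Function('O')(D) = Add(Add(-2, -5), Mul(-1, 16)) = Add(-7, -16) = -23)
Pow(Add(Add(-13, Function('O')(-3)), Add(Add(Function('N')(4, 3), 7), 12)), 2) = Pow(Add(Add(-13, -23), Add(Add(Add(-4, Mul(-1, 3)), 7), 12)), 2) = Pow(Add(-36, Add(Add(Add(-4, -3), 7), 12)), 2) = Pow(Add(-36, Add(Add(-7, 7), 12)), 2) = Pow(Add(-36, Add(0, 12)), 2) = Pow(Add(-36, 12), 2) = Pow(-24, 2) = 576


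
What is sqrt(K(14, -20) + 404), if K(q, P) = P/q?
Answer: sqrt(19726)/7 ≈ 20.064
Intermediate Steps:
sqrt(K(14, -20) + 404) = sqrt(-20/14 + 404) = sqrt(-20*1/14 + 404) = sqrt(-10/7 + 404) = sqrt(2818/7) = sqrt(19726)/7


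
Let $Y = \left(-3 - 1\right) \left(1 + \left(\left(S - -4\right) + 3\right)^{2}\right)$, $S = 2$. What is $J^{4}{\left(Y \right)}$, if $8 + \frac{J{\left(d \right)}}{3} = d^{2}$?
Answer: $10847922812570136416256$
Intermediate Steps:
$Y = -328$ ($Y = \left(-3 - 1\right) \left(1 + \left(\left(2 - -4\right) + 3\right)^{2}\right) = - 4 \left(1 + \left(\left(2 + 4\right) + 3\right)^{2}\right) = - 4 \left(1 + \left(6 + 3\right)^{2}\right) = - 4 \left(1 + 9^{2}\right) = - 4 \left(1 + 81\right) = \left(-4\right) 82 = -328$)
$J{\left(d \right)} = -24 + 3 d^{2}$
$J^{4}{\left(Y \right)} = \left(-24 + 3 \left(-328\right)^{2}\right)^{4} = \left(-24 + 3 \cdot 107584\right)^{4} = \left(-24 + 322752\right)^{4} = 322728^{4} = 10847922812570136416256$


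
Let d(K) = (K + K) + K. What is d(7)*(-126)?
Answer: -2646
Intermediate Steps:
d(K) = 3*K (d(K) = 2*K + K = 3*K)
d(7)*(-126) = (3*7)*(-126) = 21*(-126) = -2646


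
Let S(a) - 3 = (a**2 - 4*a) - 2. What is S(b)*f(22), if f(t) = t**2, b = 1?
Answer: -968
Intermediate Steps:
S(a) = 1 + a**2 - 4*a (S(a) = 3 + ((a**2 - 4*a) - 2) = 3 + (-2 + a**2 - 4*a) = 1 + a**2 - 4*a)
S(b)*f(22) = (1 + 1**2 - 4*1)*22**2 = (1 + 1 - 4)*484 = -2*484 = -968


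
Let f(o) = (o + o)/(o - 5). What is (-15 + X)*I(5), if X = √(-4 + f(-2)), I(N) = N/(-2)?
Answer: 75/2 - 5*I*√42/7 ≈ 37.5 - 4.6291*I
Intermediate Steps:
I(N) = -N/2 (I(N) = N*(-½) = -N/2)
f(o) = 2*o/(-5 + o) (f(o) = (2*o)/(-5 + o) = 2*o/(-5 + o))
X = 2*I*√42/7 (X = √(-4 + 2*(-2)/(-5 - 2)) = √(-4 + 2*(-2)/(-7)) = √(-4 + 2*(-2)*(-⅐)) = √(-4 + 4/7) = √(-24/7) = 2*I*√42/7 ≈ 1.8516*I)
(-15 + X)*I(5) = (-15 + 2*I*√42/7)*(-½*5) = (-15 + 2*I*√42/7)*(-5/2) = 75/2 - 5*I*√42/7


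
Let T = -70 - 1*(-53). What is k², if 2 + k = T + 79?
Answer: 3600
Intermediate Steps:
T = -17 (T = -70 + 53 = -17)
k = 60 (k = -2 + (-17 + 79) = -2 + 62 = 60)
k² = 60² = 3600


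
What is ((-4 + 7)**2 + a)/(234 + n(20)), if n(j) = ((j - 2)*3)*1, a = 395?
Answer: 101/72 ≈ 1.4028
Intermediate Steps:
n(j) = -6 + 3*j (n(j) = ((-2 + j)*3)*1 = (-6 + 3*j)*1 = -6 + 3*j)
((-4 + 7)**2 + a)/(234 + n(20)) = ((-4 + 7)**2 + 395)/(234 + (-6 + 3*20)) = (3**2 + 395)/(234 + (-6 + 60)) = (9 + 395)/(234 + 54) = 404/288 = 404*(1/288) = 101/72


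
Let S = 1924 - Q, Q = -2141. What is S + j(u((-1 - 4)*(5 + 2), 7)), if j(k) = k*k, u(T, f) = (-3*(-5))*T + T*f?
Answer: 596965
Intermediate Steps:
u(T, f) = 15*T + T*f
j(k) = k**2
S = 4065 (S = 1924 - 1*(-2141) = 1924 + 2141 = 4065)
S + j(u((-1 - 4)*(5 + 2), 7)) = 4065 + (((-1 - 4)*(5 + 2))*(15 + 7))**2 = 4065 + (-5*7*22)**2 = 4065 + (-35*22)**2 = 4065 + (-770)**2 = 4065 + 592900 = 596965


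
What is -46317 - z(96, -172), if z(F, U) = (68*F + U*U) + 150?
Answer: -82579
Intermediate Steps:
z(F, U) = 150 + U² + 68*F (z(F, U) = (68*F + U²) + 150 = (U² + 68*F) + 150 = 150 + U² + 68*F)
-46317 - z(96, -172) = -46317 - (150 + (-172)² + 68*96) = -46317 - (150 + 29584 + 6528) = -46317 - 1*36262 = -46317 - 36262 = -82579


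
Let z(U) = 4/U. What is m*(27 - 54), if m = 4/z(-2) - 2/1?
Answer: 108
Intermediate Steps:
m = -4 (m = 4/((4/(-2))) - 2/1 = 4/((4*(-1/2))) - 2*1 = 4/(-2) - 2 = 4*(-1/2) - 2 = -2 - 2 = -4)
m*(27 - 54) = -4*(27 - 54) = -4*(-27) = 108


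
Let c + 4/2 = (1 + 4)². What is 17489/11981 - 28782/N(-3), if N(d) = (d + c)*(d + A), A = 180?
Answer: -47154347/7068790 ≈ -6.6708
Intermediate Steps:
c = 23 (c = -2 + (1 + 4)² = -2 + 5² = -2 + 25 = 23)
N(d) = (23 + d)*(180 + d) (N(d) = (d + 23)*(d + 180) = (23 + d)*(180 + d))
17489/11981 - 28782/N(-3) = 17489/11981 - 28782/(4140 + (-3)² + 203*(-3)) = 17489*(1/11981) - 28782/(4140 + 9 - 609) = 17489/11981 - 28782/3540 = 17489/11981 - 28782*1/3540 = 17489/11981 - 4797/590 = -47154347/7068790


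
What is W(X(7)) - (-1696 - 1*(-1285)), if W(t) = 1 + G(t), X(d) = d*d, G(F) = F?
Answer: 461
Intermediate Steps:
X(d) = d²
W(t) = 1 + t
W(X(7)) - (-1696 - 1*(-1285)) = (1 + 7²) - (-1696 - 1*(-1285)) = (1 + 49) - (-1696 + 1285) = 50 - 1*(-411) = 50 + 411 = 461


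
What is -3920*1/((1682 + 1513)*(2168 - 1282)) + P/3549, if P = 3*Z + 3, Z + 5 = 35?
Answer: 8311651/334880091 ≈ 0.024820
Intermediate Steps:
Z = 30 (Z = -5 + 35 = 30)
P = 93 (P = 3*30 + 3 = 90 + 3 = 93)
-3920*1/((1682 + 1513)*(2168 - 1282)) + P/3549 = -3920*1/((1682 + 1513)*(2168 - 1282)) + 93/3549 = -3920/(886*3195) + 93*(1/3549) = -3920/2830770 + 31/1183 = -3920*1/2830770 + 31/1183 = -392/283077 + 31/1183 = 8311651/334880091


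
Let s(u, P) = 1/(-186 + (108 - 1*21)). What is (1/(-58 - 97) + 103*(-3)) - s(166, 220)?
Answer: -4741549/15345 ≈ -309.00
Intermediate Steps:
s(u, P) = -1/99 (s(u, P) = 1/(-186 + (108 - 21)) = 1/(-186 + 87) = 1/(-99) = -1/99)
(1/(-58 - 97) + 103*(-3)) - s(166, 220) = (1/(-58 - 97) + 103*(-3)) - 1*(-1/99) = (1/(-155) - 309) + 1/99 = (-1/155 - 309) + 1/99 = -47896/155 + 1/99 = -4741549/15345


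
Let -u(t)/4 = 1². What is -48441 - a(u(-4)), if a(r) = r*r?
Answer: -48457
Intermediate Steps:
u(t) = -4 (u(t) = -4*1² = -4*1 = -4)
a(r) = r²
-48441 - a(u(-4)) = -48441 - 1*(-4)² = -48441 - 1*16 = -48441 - 16 = -48457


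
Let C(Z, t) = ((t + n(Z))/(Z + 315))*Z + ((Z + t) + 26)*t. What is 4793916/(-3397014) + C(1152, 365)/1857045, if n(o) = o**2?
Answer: -31225261108079/57126137876205 ≈ -0.54660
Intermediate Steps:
C(Z, t) = t*(26 + Z + t) + Z*(t + Z**2)/(315 + Z) (C(Z, t) = ((t + Z**2)/(Z + 315))*Z + ((Z + t) + 26)*t = ((t + Z**2)/(315 + Z))*Z + (26 + Z + t)*t = ((t + Z**2)/(315 + Z))*Z + t*(26 + Z + t) = Z*(t + Z**2)/(315 + Z) + t*(26 + Z + t) = t*(26 + Z + t) + Z*(t + Z**2)/(315 + Z))
4793916/(-3397014) + C(1152, 365)/1857045 = 4793916/(-3397014) + ((1152**3 + 315*365**2 + 8190*365 + 1152*365**2 + 365*1152**2 + 342*1152*365)/(315 + 1152))/1857045 = 4793916*(-1/3397014) + ((1528823808 + 315*133225 + 2989350 + 1152*133225 + 365*1327104 + 143804160)/1467)*(1/1857045) = -798986/566169 + ((1528823808 + 41965875 + 2989350 + 153475200 + 484392960 + 143804160)/1467)*(1/1857045) = -798986/566169 + ((1/1467)*2355451353)*(1/1857045) = -798986/566169 + (261716817/163)*(1/1857045) = -798986/566169 + 87238939/100899445 = -31225261108079/57126137876205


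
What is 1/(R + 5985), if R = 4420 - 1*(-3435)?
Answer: 1/13840 ≈ 7.2254e-5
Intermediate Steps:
R = 7855 (R = 4420 + 3435 = 7855)
1/(R + 5985) = 1/(7855 + 5985) = 1/13840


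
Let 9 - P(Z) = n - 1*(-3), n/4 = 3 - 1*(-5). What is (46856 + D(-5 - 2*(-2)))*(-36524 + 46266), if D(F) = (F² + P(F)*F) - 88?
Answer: 455876890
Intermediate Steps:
n = 32 (n = 4*(3 - 1*(-5)) = 4*(3 + 5) = 4*8 = 32)
P(Z) = -26 (P(Z) = 9 - (32 - 1*(-3)) = 9 - (32 + 3) = 9 - 1*35 = 9 - 35 = -26)
D(F) = -88 + F² - 26*F (D(F) = (F² - 26*F) - 88 = -88 + F² - 26*F)
(46856 + D(-5 - 2*(-2)))*(-36524 + 46266) = (46856 + (-88 + (-5 - 2*(-2))² - 26*(-5 - 2*(-2))))*(-36524 + 46266) = (46856 + (-88 + (-5 + 4)² - 26*(-5 + 4)))*9742 = (46856 + (-88 + (-1)² - 26*(-1)))*9742 = (46856 + (-88 + 1 + 26))*9742 = (46856 - 61)*9742 = 46795*9742 = 455876890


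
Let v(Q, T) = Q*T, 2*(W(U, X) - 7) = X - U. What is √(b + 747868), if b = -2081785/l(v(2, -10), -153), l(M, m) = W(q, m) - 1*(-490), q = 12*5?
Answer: √452918564978/781 ≈ 861.71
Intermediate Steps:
q = 60
W(U, X) = 7 + X/2 - U/2 (W(U, X) = 7 + (X - U)/2 = 7 + (X/2 - U/2) = 7 + X/2 - U/2)
l(M, m) = 467 + m/2 (l(M, m) = (7 + m/2 - ½*60) - 1*(-490) = (7 + m/2 - 30) + 490 = (-23 + m/2) + 490 = 467 + m/2)
b = -4163570/781 (b = -2081785/(467 + (½)*(-153)) = -2081785/(467 - 153/2) = -2081785/781/2 = -2081785*2/781 = -4163570/781 ≈ -5331.1)
√(b + 747868) = √(-4163570/781 + 747868) = √(579921338/781) = √452918564978/781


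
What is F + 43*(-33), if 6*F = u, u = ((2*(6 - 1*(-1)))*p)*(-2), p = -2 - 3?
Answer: -4187/3 ≈ -1395.7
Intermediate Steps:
p = -5
u = 140 (u = ((2*(6 - 1*(-1)))*(-5))*(-2) = ((2*(6 + 1))*(-5))*(-2) = ((2*7)*(-5))*(-2) = (14*(-5))*(-2) = -70*(-2) = 140)
F = 70/3 (F = (⅙)*140 = 70/3 ≈ 23.333)
F + 43*(-33) = 70/3 + 43*(-33) = 70/3 - 1419 = -4187/3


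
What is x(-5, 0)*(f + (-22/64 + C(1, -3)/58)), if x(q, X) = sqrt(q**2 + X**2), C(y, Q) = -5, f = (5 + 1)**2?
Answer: 165045/928 ≈ 177.85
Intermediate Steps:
f = 36 (f = 6**2 = 36)
x(q, X) = sqrt(X**2 + q**2)
x(-5, 0)*(f + (-22/64 + C(1, -3)/58)) = sqrt(0**2 + (-5)**2)*(36 + (-22/64 - 5/58)) = sqrt(0 + 25)*(36 + (-22*1/64 - 5*1/58)) = sqrt(25)*(36 + (-11/32 - 5/58)) = 5*(36 - 399/928) = 5*(33009/928) = 165045/928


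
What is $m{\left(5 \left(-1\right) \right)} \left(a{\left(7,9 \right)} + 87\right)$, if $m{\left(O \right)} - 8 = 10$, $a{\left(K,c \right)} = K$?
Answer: $1692$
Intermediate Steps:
$m{\left(O \right)} = 18$ ($m{\left(O \right)} = 8 + 10 = 18$)
$m{\left(5 \left(-1\right) \right)} \left(a{\left(7,9 \right)} + 87\right) = 18 \left(7 + 87\right) = 18 \cdot 94 = 1692$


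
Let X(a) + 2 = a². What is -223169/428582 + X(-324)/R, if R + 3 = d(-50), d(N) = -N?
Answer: 1955629475/875798 ≈ 2233.0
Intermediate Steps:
R = 47 (R = -3 - 1*(-50) = -3 + 50 = 47)
X(a) = -2 + a²
-223169/428582 + X(-324)/R = -223169/428582 + (-2 + (-324)²)/47 = -223169*1/428582 + (-2 + 104976)*(1/47) = -9703/18634 + 104974*(1/47) = -9703/18634 + 104974/47 = 1955629475/875798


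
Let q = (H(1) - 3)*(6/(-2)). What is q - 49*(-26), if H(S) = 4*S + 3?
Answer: 1262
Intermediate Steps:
H(S) = 3 + 4*S
q = -12 (q = ((3 + 4*1) - 3)*(6/(-2)) = ((3 + 4) - 3)*(6*(-½)) = (7 - 3)*(-3) = 4*(-3) = -12)
q - 49*(-26) = -12 - 49*(-26) = -12 + 1274 = 1262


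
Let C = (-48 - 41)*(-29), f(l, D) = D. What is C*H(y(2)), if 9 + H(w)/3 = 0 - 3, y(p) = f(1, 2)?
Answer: -92916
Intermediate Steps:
y(p) = 2
C = 2581 (C = -89*(-29) = 2581)
H(w) = -36 (H(w) = -27 + 3*(0 - 3) = -27 + 3*(-3) = -27 - 9 = -36)
C*H(y(2)) = 2581*(-36) = -92916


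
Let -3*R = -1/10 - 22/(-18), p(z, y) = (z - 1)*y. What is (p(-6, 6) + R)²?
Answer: 130896481/72900 ≈ 1795.6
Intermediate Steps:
p(z, y) = y*(-1 + z) (p(z, y) = (-1 + z)*y = y*(-1 + z))
R = -101/270 (R = -(-1/10 - 22/(-18))/3 = -(-1*⅒ - 22*(-1/18))/3 = -(-⅒ + 11/9)/3 = -⅓*101/90 = -101/270 ≈ -0.37407)
(p(-6, 6) + R)² = (6*(-1 - 6) - 101/270)² = (6*(-7) - 101/270)² = (-42 - 101/270)² = (-11441/270)² = 130896481/72900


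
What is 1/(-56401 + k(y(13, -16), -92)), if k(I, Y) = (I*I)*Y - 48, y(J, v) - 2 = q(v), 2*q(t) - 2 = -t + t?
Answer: -1/57277 ≈ -1.7459e-5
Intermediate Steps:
q(t) = 1 (q(t) = 1 + (-t + t)/2 = 1 + (½)*0 = 1 + 0 = 1)
y(J, v) = 3 (y(J, v) = 2 + 1 = 3)
k(I, Y) = -48 + Y*I² (k(I, Y) = I²*Y - 48 = Y*I² - 48 = -48 + Y*I²)
1/(-56401 + k(y(13, -16), -92)) = 1/(-56401 + (-48 - 92*3²)) = 1/(-56401 + (-48 - 92*9)) = 1/(-56401 + (-48 - 828)) = 1/(-56401 - 876) = 1/(-57277) = -1/57277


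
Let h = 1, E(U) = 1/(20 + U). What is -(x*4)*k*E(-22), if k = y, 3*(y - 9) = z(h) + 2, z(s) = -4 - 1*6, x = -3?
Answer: -38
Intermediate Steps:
z(s) = -10 (z(s) = -4 - 6 = -10)
y = 19/3 (y = 9 + (-10 + 2)/3 = 9 + (1/3)*(-8) = 9 - 8/3 = 19/3 ≈ 6.3333)
k = 19/3 ≈ 6.3333
-(x*4)*k*E(-22) = --3*4*(19/3)/(20 - 22) = -(-12*19/3)/(-2) = -(-76)*(-1)/2 = -1*38 = -38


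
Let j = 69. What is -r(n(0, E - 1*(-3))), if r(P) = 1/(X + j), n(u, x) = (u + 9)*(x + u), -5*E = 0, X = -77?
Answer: 1/8 ≈ 0.12500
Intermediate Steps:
E = 0 (E = -1/5*0 = 0)
n(u, x) = (9 + u)*(u + x)
r(P) = -1/8 (r(P) = 1/(-77 + 69) = 1/(-8) = -1/8)
-r(n(0, E - 1*(-3))) = -1*(-1/8) = 1/8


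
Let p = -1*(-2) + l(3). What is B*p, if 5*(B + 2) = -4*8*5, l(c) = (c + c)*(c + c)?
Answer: -1292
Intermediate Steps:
l(c) = 4*c² (l(c) = (2*c)*(2*c) = 4*c²)
p = 38 (p = -1*(-2) + 4*3² = 2 + 4*9 = 2 + 36 = 38)
B = -34 (B = -2 + (-4*8*5)/5 = -2 + (-32*5)/5 = -2 + (⅕)*(-160) = -2 - 32 = -34)
B*p = -34*38 = -1292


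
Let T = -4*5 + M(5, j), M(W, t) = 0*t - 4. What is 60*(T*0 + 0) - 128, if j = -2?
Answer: -128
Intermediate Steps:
M(W, t) = -4 (M(W, t) = 0 - 4 = -4)
T = -24 (T = -4*5 - 4 = -20 - 4 = -24)
60*(T*0 + 0) - 128 = 60*(-24*0 + 0) - 128 = 60*(0 + 0) - 128 = 60*0 - 128 = 0 - 128 = -128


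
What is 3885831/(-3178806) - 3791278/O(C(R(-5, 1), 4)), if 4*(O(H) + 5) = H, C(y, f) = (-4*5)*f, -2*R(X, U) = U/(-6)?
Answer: 4017213369431/26490050 ≈ 1.5165e+5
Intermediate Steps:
R(X, U) = U/12 (R(X, U) = -U/(2*(-6)) = -U*(-1)/(2*6) = -(-1)*U/12 = U/12)
C(y, f) = -20*f
O(H) = -5 + H/4
3885831/(-3178806) - 3791278/O(C(R(-5, 1), 4)) = 3885831/(-3178806) - 3791278/(-5 + (-20*4)/4) = 3885831*(-1/3178806) - 3791278/(-5 + (¼)*(-80)) = -1295277/1059602 - 3791278/(-5 - 20) = -1295277/1059602 - 3791278/(-25) = -1295277/1059602 - 3791278*(-1/25) = -1295277/1059602 + 3791278/25 = 4017213369431/26490050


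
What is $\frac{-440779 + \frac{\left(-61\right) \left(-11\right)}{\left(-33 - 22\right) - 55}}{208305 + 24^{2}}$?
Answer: $- \frac{4407851}{2088810} \approx -2.1102$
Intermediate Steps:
$\frac{-440779 + \frac{\left(-61\right) \left(-11\right)}{\left(-33 - 22\right) - 55}}{208305 + 24^{2}} = \frac{-440779 + \frac{671}{\left(-33 - 22\right) - 55}}{208305 + 576} = \frac{-440779 + \frac{671}{-55 - 55}}{208881} = \left(-440779 + \frac{671}{-110}\right) \frac{1}{208881} = \left(-440779 + 671 \left(- \frac{1}{110}\right)\right) \frac{1}{208881} = \left(-440779 - \frac{61}{10}\right) \frac{1}{208881} = \left(- \frac{4407851}{10}\right) \frac{1}{208881} = - \frac{4407851}{2088810}$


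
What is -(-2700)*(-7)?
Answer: -18900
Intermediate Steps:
-(-2700)*(-7) = -60*315 = -18900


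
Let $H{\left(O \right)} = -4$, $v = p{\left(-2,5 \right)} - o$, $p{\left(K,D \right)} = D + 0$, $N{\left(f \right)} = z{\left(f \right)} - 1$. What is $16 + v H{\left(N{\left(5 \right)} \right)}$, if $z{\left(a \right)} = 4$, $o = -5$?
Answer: $-24$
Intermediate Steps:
$N{\left(f \right)} = 3$ ($N{\left(f \right)} = 4 - 1 = 3$)
$p{\left(K,D \right)} = D$
$v = 10$ ($v = 5 - -5 = 5 + 5 = 10$)
$16 + v H{\left(N{\left(5 \right)} \right)} = 16 + 10 \left(-4\right) = 16 - 40 = -24$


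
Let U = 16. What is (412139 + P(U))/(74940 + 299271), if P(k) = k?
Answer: 45795/41579 ≈ 1.1014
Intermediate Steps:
(412139 + P(U))/(74940 + 299271) = (412139 + 16)/(74940 + 299271) = 412155/374211 = 412155*(1/374211) = 45795/41579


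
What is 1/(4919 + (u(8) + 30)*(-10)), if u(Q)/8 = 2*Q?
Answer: 1/3339 ≈ 0.00029949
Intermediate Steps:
u(Q) = 16*Q (u(Q) = 8*(2*Q) = 16*Q)
1/(4919 + (u(8) + 30)*(-10)) = 1/(4919 + (16*8 + 30)*(-10)) = 1/(4919 + (128 + 30)*(-10)) = 1/(4919 + 158*(-10)) = 1/(4919 - 1580) = 1/3339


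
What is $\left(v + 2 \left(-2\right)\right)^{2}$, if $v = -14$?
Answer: $324$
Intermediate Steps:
$\left(v + 2 \left(-2\right)\right)^{2} = \left(-14 + 2 \left(-2\right)\right)^{2} = \left(-14 - 4\right)^{2} = \left(-18\right)^{2} = 324$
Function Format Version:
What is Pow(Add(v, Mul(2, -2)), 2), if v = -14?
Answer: 324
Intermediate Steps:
Pow(Add(v, Mul(2, -2)), 2) = Pow(Add(-14, Mul(2, -2)), 2) = Pow(Add(-14, -4), 2) = Pow(-18, 2) = 324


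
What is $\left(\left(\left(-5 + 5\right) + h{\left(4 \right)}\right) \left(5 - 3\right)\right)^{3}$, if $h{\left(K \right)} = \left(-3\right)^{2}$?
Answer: $5832$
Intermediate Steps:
$h{\left(K \right)} = 9$
$\left(\left(\left(-5 + 5\right) + h{\left(4 \right)}\right) \left(5 - 3\right)\right)^{3} = \left(\left(\left(-5 + 5\right) + 9\right) \left(5 - 3\right)\right)^{3} = \left(\left(0 + 9\right) \left(5 - 3\right)\right)^{3} = \left(9 \cdot 2\right)^{3} = 18^{3} = 5832$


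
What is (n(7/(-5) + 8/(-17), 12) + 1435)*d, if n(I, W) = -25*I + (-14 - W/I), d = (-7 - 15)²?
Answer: 642866224/901 ≈ 7.1350e+5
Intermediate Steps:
d = 484 (d = (-22)² = 484)
n(I, W) = -14 - 25*I - W/I (n(I, W) = -25*I + (-14 - W/I) = -14 - 25*I - W/I)
(n(7/(-5) + 8/(-17), 12) + 1435)*d = ((-14 - 25*(7/(-5) + 8/(-17)) - 1*12/(7/(-5) + 8/(-17))) + 1435)*484 = ((-14 - 25*(7*(-⅕) + 8*(-1/17)) - 1*12/(7*(-⅕) + 8*(-1/17))) + 1435)*484 = ((-14 - 25*(-7/5 - 8/17) - 1*12/(-7/5 - 8/17)) + 1435)*484 = ((-14 - 25*(-159/85) - 1*12/(-159/85)) + 1435)*484 = ((-14 + 795/17 - 1*12*(-85/159)) + 1435)*484 = ((-14 + 795/17 + 340/53) + 1435)*484 = (35301/901 + 1435)*484 = (1328236/901)*484 = 642866224/901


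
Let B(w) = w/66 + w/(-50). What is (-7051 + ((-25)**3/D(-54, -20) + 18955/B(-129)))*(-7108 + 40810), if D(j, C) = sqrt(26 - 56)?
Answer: 67401522903/86 + 17553125*I*sqrt(30) ≈ 7.8374e+8 + 9.6142e+7*I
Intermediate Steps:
D(j, C) = I*sqrt(30) (D(j, C) = sqrt(-30) = I*sqrt(30))
B(w) = -4*w/825 (B(w) = w*(1/66) + w*(-1/50) = w/66 - w/50 = -4*w/825)
(-7051 + ((-25)**3/D(-54, -20) + 18955/B(-129)))*(-7108 + 40810) = (-7051 + ((-25)**3/((I*sqrt(30))) + 18955/((-4/825*(-129)))))*(-7108 + 40810) = (-7051 + (-(-3125)*I*sqrt(30)/6 + 18955/(172/275)))*33702 = (-7051 + (3125*I*sqrt(30)/6 + 18955*(275/172)))*33702 = (-7051 + (3125*I*sqrt(30)/6 + 5212625/172))*33702 = (-7051 + (5212625/172 + 3125*I*sqrt(30)/6))*33702 = (3999853/172 + 3125*I*sqrt(30)/6)*33702 = 67401522903/86 + 17553125*I*sqrt(30)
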